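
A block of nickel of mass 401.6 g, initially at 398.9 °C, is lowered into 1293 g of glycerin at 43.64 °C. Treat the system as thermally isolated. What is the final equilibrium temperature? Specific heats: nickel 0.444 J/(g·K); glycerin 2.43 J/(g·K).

T_f ≈ 62.7 °C

Energy conservation, ΣQ = 0:
401.6×0.444×(T − 398.9) + 1293×2.43×(T − 43.64) = 0
178.31(T − 398.9) + 3142(T − 43.64) = 0
(178.31 + 3142) T = 178.31×398.9 + 3142×43.64
T = 208244/3320.3 ≈ 62.72 °C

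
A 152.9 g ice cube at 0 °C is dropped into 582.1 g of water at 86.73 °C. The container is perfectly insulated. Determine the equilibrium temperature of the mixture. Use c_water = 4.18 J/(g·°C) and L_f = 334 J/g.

Net heat exchanged in the isolated system is zero:
melt ice: 152.9·334 = 51069; warm the meltwater: 639.12 T; water: 2433.2(T − 86.73)
3072.3 T = 211030 − 51069 = 159961
T ≈ 52.07 °C. Since T > 0 °C, the all-ice-melts assumption holds.

T_f ≈ 52.1 °C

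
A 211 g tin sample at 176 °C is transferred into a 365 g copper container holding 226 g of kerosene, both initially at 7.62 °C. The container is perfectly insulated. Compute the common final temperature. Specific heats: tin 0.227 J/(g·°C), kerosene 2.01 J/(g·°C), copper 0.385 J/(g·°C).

Heat gained plus heat lost sum to zero:
211×0.227×(T − 176) + 226×2.01×(T − 7.62) + 365×0.385×(T − 7.62) = 0
47.9(T − 176) + 454.26(T − 7.62) + 140.53(T − 7.62) = 0
642.68 T = 12962
T ≈ 20.17 °C

T_f ≈ 20.2 °C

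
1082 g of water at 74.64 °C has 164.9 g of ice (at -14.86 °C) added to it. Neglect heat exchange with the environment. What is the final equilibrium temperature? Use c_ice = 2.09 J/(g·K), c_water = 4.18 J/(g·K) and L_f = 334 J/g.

T_f ≈ 53.2 °C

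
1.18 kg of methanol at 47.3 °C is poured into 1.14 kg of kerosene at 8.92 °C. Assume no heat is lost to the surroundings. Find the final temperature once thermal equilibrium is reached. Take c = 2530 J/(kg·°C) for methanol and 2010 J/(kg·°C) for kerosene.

Energy conservation, ΣQ = 0:
1.18·2530·(T − 47.3) + 1.14·2010·(T − 8.92) = 0
2985.4(T − 47.3) + 2291.4(T − 8.92) = 0
(2985.4 + 2291.4) T = 2985.4·47.3 + 2291.4·8.92
T = 161649 / 5276.8 = 30.6 °C

T_f ≈ 30.6 °C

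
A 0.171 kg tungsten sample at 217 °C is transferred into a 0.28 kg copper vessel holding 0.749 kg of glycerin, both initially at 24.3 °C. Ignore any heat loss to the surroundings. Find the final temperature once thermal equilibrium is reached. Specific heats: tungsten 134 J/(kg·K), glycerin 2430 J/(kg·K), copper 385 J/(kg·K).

With ΣQ=0 the equilibrium temperature is the m·c-weighted mean:
T_f = (22.91·217 + 1820.1·24.3 + 107.8·24.3) / (22.91 + 1820.1 + 107.8)
    = 51820 / 1950.8 ≈ 26.56 °C

T_f ≈ 26.6 °C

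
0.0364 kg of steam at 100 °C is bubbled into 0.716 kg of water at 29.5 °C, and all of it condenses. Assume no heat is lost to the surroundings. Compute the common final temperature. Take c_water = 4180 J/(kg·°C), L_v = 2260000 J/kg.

T_f ≈ 59.1 °C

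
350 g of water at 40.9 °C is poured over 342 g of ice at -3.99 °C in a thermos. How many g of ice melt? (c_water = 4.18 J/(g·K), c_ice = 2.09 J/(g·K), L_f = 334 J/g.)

m_melted ≈ 171 g

Cooling the water to 0 °C releases 350·4.18·40.9 = 59837 J.
Warming the ice to 0 °C takes 342·2.09·3.99 = 2852 J, leaving 56985 J for melting.
Fully melting the ice requires m_ice L_f = 342·334 = 114228 J.
That's not enough to melt it all — equilibrium is at 0 °C with ice remaining.
m_melted·334 = 56985  ⇒  m_melted ≈ 170.6 g.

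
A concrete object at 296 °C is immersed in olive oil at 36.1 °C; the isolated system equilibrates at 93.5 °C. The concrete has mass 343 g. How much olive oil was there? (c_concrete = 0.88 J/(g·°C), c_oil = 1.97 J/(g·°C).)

Heat gained plus heat lost sum to zero:
343·0.88·(93.5 − 296) + m·1.97·(93.5 − 36.1) = 0
113.08 m = 61123
m = 61123/113.08 ≈ 540.5 g

m ≈ 541 g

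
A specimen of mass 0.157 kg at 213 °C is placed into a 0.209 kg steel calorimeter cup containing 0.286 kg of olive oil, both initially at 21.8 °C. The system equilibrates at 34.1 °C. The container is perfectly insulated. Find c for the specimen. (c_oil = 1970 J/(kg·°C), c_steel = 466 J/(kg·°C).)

c ≈ 289 J/(kg·°C)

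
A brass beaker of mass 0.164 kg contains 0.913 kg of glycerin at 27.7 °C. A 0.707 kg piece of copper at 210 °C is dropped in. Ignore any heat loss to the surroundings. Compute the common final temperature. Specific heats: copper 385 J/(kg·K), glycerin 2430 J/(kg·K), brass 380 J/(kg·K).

T_f = Σ m_i c_i T_i / Σ m_i c_i:
T_f = (272.19×210 + 2218.6×27.7 + 62.32×27.7) / (272.19 + 2218.6 + 62.32)
    = 120342 / 2553.1 ≈ 47.14 °C

T_f ≈ 47.1 °C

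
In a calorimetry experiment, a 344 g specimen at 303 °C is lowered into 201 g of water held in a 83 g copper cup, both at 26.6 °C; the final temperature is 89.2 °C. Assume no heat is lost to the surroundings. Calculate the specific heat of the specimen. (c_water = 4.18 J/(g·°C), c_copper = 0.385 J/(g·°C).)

c ≈ 0.742 J/(g·°C)

Heat gained plus heat lost sum to zero:
344·c·(89.2 − 303) + 201·4.18·(89.2 − 26.6) + 83·0.385·(89.2 − 26.6) = 0
-73547 c = -54596
c = -54596/-73547 ≈ 0.7423 J/(g·°C)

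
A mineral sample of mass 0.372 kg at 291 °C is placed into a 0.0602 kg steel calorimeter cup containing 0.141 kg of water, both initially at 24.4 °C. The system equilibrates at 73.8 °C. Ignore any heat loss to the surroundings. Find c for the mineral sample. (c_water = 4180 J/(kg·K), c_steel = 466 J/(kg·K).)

c ≈ 377 J/(kg·K)

Setting the total heat transfer to zero:
0.372×c×(73.8 − 291) + 0.141×4180×(73.8 − 24.4) + 0.0602×466×(73.8 − 24.4) = 0
-80.8 c = -30501
c = -30501/-80.8 ≈ 377.5 J/(kg·K)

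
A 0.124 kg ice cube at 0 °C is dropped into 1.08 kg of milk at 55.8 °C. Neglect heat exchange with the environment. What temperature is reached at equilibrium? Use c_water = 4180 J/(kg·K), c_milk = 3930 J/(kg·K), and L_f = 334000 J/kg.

T_f ≈ 41.0 °C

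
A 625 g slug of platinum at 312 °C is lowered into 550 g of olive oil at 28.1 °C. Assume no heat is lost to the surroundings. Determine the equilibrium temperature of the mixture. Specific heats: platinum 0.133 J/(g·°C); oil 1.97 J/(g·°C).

T_f ≈ 48.3 °C

Heat lost by the platinum equals heat gained by the oil:
625·0.133·(312 − T) = 550·1.97·(T − 28.1)
83.12(312 − T) = 1083.5(T − 28.1)
1166.6 T = 56381  ⇒  T ≈ 48.33 °C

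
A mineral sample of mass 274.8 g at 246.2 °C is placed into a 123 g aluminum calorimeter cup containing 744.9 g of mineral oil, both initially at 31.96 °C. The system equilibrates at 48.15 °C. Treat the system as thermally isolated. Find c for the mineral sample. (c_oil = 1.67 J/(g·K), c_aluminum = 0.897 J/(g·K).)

c ≈ 0.403 J/(g·K)

Energy conservation, ΣQ = 0:
274.8·c·(48.15 − 246.2) + 744.9·1.67·(48.15 − 31.96) + 123·0.897·(48.15 − 31.96) = 0
-54424 c = -21926
c = -21926/-54424 ≈ 0.4029 J/(g·K)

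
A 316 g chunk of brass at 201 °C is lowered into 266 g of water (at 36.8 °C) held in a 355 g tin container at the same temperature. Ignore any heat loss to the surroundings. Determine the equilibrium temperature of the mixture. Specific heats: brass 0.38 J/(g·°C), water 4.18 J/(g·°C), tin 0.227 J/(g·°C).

T_f ≈ 51.8 °C

Taking heat into each body as positive, Σ m c ΔT = 0:
316×0.38×(T − 201) + 266×4.18×(T − 36.8) + 355×0.227×(T − 36.8) = 0
120.08(T − 201) + 1111.9(T − 36.8) + 80.59(T − 36.8) = 0
1312.5 T = 68019
T = 68019 / 1312.5 = 51.8 °C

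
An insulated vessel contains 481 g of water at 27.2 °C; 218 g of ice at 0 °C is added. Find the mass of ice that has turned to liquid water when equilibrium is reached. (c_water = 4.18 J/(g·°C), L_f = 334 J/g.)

m_melted ≈ 164 g

Heat available from the water dropping to 0 °C: 481×4.18×27.2 = 54688 J.
To melt every bit of ice: 218×334 = 72812 J.
That's not enough to melt it all — equilibrium is at 0 °C with ice remaining.
m_melt = 54688 / L_f = 163.7 g.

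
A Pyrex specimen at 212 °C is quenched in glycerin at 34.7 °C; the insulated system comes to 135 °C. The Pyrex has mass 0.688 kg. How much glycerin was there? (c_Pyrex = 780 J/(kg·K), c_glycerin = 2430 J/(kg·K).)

m ≈ 0.17 kg

Heat gained plus heat lost sum to zero:
0.688·780·(135 − 212) + m·2430·(135 − 34.7) = 0
243729 m = 41321
m = 41321/243729 ≈ 0.1695 kg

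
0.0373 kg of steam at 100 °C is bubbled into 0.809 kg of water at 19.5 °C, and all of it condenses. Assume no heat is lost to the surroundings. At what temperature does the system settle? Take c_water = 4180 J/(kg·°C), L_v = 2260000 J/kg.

Energy conservation, ΣQ = 0:
steam→water at 100 °C releases m L_v = 0.0373×2260000 = 84298
  condensed water 100 °C→T: 155.91(T − 100)
  water warms: 0.809×4180×(T − 19.5) = 3381.6(T − 19.5)
3537.5 T = 84298 + 15591 + 65942 = 165831
T ≈ 46.88 °C — below 100 °C, confirming all the steam condensed.

T_f ≈ 46.9 °C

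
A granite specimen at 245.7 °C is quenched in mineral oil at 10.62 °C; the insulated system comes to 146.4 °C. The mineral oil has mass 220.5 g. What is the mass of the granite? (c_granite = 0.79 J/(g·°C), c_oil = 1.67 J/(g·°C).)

m ≈ 637 g

|Q_granite| = |Q_oil|:
m×0.79×(245.7 − 146.4) = 220.5×1.67×(146.4 − 10.62)
78.45 m = 49999  ⇒  m ≈ 637.4 g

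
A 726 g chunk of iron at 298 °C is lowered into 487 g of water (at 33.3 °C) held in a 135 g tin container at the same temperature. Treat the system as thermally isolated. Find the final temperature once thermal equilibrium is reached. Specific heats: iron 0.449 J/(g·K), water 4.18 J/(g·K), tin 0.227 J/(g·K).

T_f ≈ 69.4 °C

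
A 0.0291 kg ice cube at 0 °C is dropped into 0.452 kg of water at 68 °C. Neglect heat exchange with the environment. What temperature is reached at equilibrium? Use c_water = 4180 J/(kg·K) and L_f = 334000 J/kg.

Energy conservation, ΣQ = 0:
melt ice: 0.0291·334000 = 9719.4; warm the meltwater: 121.64 T; water: 1889.4(T − 68)
2011 T = 128476 − 9719.4 = 118757
T ≈ 59.05 °C (positive, so assuming full melt was valid).

T_f ≈ 59.1 °C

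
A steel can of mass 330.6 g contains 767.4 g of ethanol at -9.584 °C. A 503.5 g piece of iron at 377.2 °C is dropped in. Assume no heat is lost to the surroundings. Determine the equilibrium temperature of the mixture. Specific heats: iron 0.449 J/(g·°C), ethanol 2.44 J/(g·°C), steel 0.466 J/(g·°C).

T_f ≈ 29.2 °C

Let T be the final temperature. ΣQ_i = 0:
503.5·0.449·(T − 377.2) + 767.4·2.44·(T − (-9.584)) + 330.6·0.466·(T − (-9.584)) = 0
2252.6 T = 65852
T ≈ 29.23 °C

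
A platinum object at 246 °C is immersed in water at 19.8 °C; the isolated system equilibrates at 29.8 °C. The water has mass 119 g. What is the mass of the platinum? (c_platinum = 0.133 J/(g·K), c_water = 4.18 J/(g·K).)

m ≈ 173 g

|Q_platinum| = |Q_water|:
m×0.133×(246 − 29.8) = 119×4.18×(29.8 − 19.8)
28.75 m = 4974.2  ⇒  m ≈ 173 g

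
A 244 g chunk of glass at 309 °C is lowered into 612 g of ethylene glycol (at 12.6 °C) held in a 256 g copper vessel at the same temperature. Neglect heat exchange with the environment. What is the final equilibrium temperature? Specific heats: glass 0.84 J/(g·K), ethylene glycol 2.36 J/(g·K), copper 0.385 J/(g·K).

Heat gained plus heat lost sum to zero:
244*0.84*(T − 309) + 612*2.36*(T − 12.6) + 256*0.385*(T − 12.6) = 0
1747.8 T = 82773
T = 82773/1747.8 ≈ 47.36 °C

T_f ≈ 47.4 °C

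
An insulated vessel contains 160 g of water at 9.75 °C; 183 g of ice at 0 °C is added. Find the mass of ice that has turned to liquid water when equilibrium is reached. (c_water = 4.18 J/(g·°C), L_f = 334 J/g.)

m_melted ≈ 19.5 g

Water can give up m c ΔT = 160·4.18·9.75 = 6520.8 J before reaching 0 °C.
To melt every bit of ice: 183·334 = 61122 J.
6520.8 J < 61122 J, so only part of the ice melts and the system sits at 0 °C.
m_melted·334 = 6520.8  ⇒  m_melted ≈ 19.52 g.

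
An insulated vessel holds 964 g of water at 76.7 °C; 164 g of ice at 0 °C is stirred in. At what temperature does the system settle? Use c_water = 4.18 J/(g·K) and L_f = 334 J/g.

Energy conservation, ΣQ = 0:
melt ice: 164×334 = 54776; warm the meltwater: 685.52 T; water cools: 964×4.18×(T − 76.7) = 4029.5(T − 76.7)
4715 T = 309064 − 54776 = 254288
T ≈ 53.93 °C. Since T > 0 °C, the all-ice-melts assumption holds.

T_f ≈ 53.9 °C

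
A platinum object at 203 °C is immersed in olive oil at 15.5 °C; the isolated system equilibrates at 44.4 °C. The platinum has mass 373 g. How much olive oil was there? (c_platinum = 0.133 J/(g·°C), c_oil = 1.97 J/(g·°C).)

m ≈ 138 g

Heat gained plus heat lost sum to zero:
373×0.133×(44.4 − 203) + m×1.97×(44.4 − 15.5) = 0
56.93 m = 7868
m = 7868/56.93 ≈ 138.2 g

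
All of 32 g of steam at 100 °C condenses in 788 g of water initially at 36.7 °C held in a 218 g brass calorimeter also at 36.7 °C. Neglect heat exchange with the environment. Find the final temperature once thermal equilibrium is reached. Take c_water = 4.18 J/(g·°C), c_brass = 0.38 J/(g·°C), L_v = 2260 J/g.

T_f ≈ 59.7 °C

Let T be the final temperature. ΣQ_i = 0:
condense steam: −32·2260 = −72320
  condensed water 100 °C→T: 133.76(T − 100)
  original water: 3293.8(T − 36.7)
  cup: 82.84(T − 36.7)
3510.4 T = 72320 + 13376 + 123924 = 209620
T ≈ 59.71 °C, under the boiling point, so the assumption holds.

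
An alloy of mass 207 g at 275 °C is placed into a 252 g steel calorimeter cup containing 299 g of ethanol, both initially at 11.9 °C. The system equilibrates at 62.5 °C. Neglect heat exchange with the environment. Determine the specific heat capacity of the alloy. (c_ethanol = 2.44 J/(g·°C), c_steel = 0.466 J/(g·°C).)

c ≈ 0.974 J/(g·°C)

Heat gained plus heat lost sum to zero:
207·c·(62.5 − 275) + 299·2.44·(62.5 − 11.9) + 252·0.466·(62.5 − 11.9) = 0
-43988 c = -42858
c = -42858/-43988 ≈ 0.9743 J/(g·°C)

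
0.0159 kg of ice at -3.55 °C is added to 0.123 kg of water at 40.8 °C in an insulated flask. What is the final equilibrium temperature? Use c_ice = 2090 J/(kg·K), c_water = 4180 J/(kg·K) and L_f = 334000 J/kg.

Taking heat into each body as positive, Σ m c ΔT = 0:
ice -3.55→0 °C: 0.0159·2090·3.55 = 117.97; melt ice: 0.0159·334000 = 5310.6; meltwater 0→T: 0.0159·4180·T = 66.46 T; water cools: 0.123·4180·(T − 40.8) = 514.14(T − 40.8)
580.6 T = 20977 − 5428.6 = 15548
T ≈ 26.78 °C (positive, so assuming full melt was valid).

T_f ≈ 26.8 °C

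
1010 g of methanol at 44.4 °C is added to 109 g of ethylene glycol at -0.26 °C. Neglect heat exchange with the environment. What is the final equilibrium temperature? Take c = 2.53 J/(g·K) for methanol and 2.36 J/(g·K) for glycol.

T_f ≈ 40.3 °C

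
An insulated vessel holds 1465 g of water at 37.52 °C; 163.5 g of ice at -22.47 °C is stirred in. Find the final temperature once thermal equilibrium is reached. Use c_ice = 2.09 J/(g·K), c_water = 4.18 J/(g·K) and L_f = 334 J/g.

T_f ≈ 24.6 °C

Conservation of energy gives ΣQ = 0:
ice -22.47→0 °C: 163.5×2.09×22.47 = 7678.3; melt ice: 163.5×334 = 54609; warm the meltwater: 683.43 T; water: 6123.7(T − 37.52)
6807.1 T = 229761 − 62287 = 167474
T ≈ 24.60 °C (positive, so assuming full melt was valid).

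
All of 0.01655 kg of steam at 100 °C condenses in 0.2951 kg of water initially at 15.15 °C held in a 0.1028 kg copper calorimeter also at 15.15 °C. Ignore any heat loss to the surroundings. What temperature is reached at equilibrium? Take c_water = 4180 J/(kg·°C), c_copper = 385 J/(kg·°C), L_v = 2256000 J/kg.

T_f ≈ 47.3 °C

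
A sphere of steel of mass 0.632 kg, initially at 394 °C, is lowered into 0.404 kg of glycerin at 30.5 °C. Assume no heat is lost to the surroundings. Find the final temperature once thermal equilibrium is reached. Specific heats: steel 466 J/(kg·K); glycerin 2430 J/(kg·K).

T_f ≈ 114.4 °C

Setting the total heat transfer to zero:
0.632*466*(T − 394) + 0.404*2430*(T − 30.5) = 0
294.51(T − 394) + 981.72(T − 30.5) = 0
1276.2 T = 145980
T ≈ 114.38 °C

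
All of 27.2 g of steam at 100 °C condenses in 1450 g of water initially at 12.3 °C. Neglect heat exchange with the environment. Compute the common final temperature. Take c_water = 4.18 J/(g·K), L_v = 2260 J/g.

T_f ≈ 23.9 °C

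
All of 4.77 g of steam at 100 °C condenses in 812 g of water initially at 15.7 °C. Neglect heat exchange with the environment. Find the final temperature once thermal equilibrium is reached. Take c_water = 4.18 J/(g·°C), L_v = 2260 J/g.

T_f ≈ 19.3 °C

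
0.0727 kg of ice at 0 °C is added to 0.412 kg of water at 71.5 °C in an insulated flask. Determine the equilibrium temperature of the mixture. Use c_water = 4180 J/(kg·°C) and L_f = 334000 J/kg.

Sum of m c ΔT and latent-heat terms is zero:
latent heat to melt: 0.0727·334000 = 24282
  meltwater 0→T: 0.0727·4180·T = 303.89 T
  water cools: 0.412·4180·(T − 71.5) = 1722.2(T − 71.5)
2026 T = 123134 − 24282 = 98853
T ≈ 48.79 °C — above 0 °C, consistent with complete melting.

T_f ≈ 48.8 °C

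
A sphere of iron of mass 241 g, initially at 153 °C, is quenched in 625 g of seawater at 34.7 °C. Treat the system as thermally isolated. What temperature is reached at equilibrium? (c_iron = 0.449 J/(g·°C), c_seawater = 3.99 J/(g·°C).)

T_f = Σ m_i c_i T_i / Σ m_i c_i:
T_f = (108.21*153 + 2493.8*34.7) / (108.21 + 2493.8)
    = 103089 / 2602 ≈ 39.62 °C

T_f ≈ 39.6 °C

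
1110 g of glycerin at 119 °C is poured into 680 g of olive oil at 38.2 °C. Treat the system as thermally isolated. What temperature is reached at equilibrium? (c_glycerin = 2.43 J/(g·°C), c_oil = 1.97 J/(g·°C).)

Energy conservation, ΣQ = 0:
1110*2.43*(T − 119) + 680*1.97*(T − 38.2) = 0
2697.3(T − 119) + 1339.6(T − 38.2) = 0
4036.9 T = 372151
T ≈ 92.19 °C

T_f ≈ 92.2 °C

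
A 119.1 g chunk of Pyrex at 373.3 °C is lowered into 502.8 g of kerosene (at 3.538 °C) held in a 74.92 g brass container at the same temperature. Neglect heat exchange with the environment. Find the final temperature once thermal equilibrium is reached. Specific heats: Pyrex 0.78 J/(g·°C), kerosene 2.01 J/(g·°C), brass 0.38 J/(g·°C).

Let T be the final temperature. ΣQ_i = 0:
119.1*0.78*(T − 373.3) + 502.8*2.01*(T − 3.538) + 74.92*0.38*(T − 3.538) = 0
92.9(T − 373.3) + 1010.6(T − 3.538) + 28.47(T − 3.538) = 0
1132 T = 38355
T = 38355/1132 ≈ 33.88 °C

T_f ≈ 33.9 °C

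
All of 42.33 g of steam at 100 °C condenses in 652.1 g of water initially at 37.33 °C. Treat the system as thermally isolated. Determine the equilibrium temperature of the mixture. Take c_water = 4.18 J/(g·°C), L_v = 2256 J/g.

Sum of m c ΔT and latent-heat terms is zero:
steam→water at 100 °C releases m L_v = 42.33·2256 = 95496
  condensate cools 100→T: 42.33·4.18·(T − 100) = 176.94(T − 100)
  original water: 2725.8(T − 37.33)
2902.7 T = 95496 + 17694 + 101753 = 214944
T ≈ 74.05 °C, under the boiling point, so the assumption holds.

T_f ≈ 74.0 °C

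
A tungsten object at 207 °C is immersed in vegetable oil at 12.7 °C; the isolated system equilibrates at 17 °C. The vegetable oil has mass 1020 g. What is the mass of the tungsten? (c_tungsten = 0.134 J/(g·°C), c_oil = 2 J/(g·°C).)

Heat lost by the tungsten = heat gained by the oil:
m×0.134×(207 − 17) = 1020×2×(17 − 12.7)
25.46 m = 8772  ⇒  m ≈ 344.5 g

m ≈ 345 g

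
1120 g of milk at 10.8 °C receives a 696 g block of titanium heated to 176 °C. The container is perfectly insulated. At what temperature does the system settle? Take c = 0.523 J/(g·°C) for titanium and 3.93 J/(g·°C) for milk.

T_f ≈ 23.4 °C

Set heat shed by the hot body equal to heat absorbed by the cold body:
696*0.523*(176 − T) = 1120*3.93*(T − 10.8)
364.01(176 − T) = 4401.6(T − 10.8)
4765.6 T = 111603  ⇒  T ≈ 23.42 °C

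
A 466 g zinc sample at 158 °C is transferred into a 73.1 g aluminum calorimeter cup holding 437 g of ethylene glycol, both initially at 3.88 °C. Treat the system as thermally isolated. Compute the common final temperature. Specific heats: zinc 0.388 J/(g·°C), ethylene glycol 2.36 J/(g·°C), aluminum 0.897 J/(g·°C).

T_f ≈ 25.7 °C

Let T be the final temperature. ΣQ_i = 0:
466·0.388·(T − 158) + 437·2.36·(T − 3.88) + 73.1·0.897·(T − 3.88) = 0
1277.7 T = 32824
T = 32824 / 1277.7 = 25.7 °C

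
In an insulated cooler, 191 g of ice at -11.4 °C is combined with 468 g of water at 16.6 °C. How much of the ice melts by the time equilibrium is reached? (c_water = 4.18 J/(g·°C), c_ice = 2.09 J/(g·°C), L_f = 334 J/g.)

m_melted ≈ 83.6 g

Cooling the water to 0 °C releases 468×4.18×16.6 = 32474 J.
Warming the ice to 0 °C takes 191×2.09×11.4 = 4550.8 J, leaving 27923 J for melting.
To melt every bit of ice: 191×334 = 63794 J.
That's not enough to melt it all — equilibrium is at 0 °C with ice remaining.
m_melted×334 = 27923  ⇒  m_melted ≈ 83.6 g.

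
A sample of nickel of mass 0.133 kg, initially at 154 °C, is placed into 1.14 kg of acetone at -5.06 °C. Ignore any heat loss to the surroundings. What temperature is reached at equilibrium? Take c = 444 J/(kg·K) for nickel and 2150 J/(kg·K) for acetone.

Setting the total heat transfer to zero:
0.133·444·(T − 154) + 1.14·2150·(T − (-5.06)) = 0
59.05(T − 154) + 2451(T − (-5.06)) = 0
2510.1 T = -3308.1
T ≈ -1.32 °C

T_f ≈ -1.3 °C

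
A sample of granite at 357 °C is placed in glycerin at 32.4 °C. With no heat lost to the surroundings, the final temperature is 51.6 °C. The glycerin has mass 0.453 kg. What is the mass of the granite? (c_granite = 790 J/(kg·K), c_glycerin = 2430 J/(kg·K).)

m ≈ 0.0876 kg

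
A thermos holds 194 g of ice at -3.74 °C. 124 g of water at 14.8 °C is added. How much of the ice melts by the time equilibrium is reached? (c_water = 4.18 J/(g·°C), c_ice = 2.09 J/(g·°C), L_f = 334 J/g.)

m_melted ≈ 18.4 g

Heat available from the water dropping to 0 °C: 124·4.18·14.8 = 7671.1 J.
Warming the ice to 0 °C takes 194·2.09·3.74 = 1516.4 J, leaving 6154.7 J for melting.
Fully melting the ice requires m_ice L_f = 194·334 = 64796 J.
That's not enough to melt it all — equilibrium is at 0 °C with ice remaining.
m_melt = 6154.7 / L_f = 18.43 g.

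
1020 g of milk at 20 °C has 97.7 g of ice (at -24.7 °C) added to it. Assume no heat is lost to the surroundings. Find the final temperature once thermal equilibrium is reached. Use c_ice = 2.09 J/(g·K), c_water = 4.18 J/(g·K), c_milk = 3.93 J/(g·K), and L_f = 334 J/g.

T_f ≈ 9.6 °C

Conservation of energy gives ΣQ = 0:
warm ice to 0 °C: 97.7×2.09×(0 − (-24.7)) = 5043.6
  melt ice: 97.7×334 = 32632
  meltwater 0→T: 97.7×4.18×T = 408.39 T
  milk cools: 1020×3.93×(T − 20) = 4008.6(T − 20)
4417 T = 80172 − 37675 = 42497
T ≈ 9.62 °C — above 0 °C, consistent with complete melting.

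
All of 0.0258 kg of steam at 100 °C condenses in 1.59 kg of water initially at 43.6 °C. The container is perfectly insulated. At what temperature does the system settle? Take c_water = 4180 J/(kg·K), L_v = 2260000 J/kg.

T_f ≈ 53.1 °C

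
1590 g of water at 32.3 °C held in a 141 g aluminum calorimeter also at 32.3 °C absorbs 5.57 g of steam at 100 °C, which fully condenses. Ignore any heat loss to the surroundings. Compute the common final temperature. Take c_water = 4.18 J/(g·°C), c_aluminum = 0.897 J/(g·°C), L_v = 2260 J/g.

T_f ≈ 34.4 °C

Conservation of energy gives ΣQ = 0:
latent heat released on condensation: 5.57·2260 = 12588
  condensed water 100 °C→T: 23.28(T − 100)
  original water: 6646.2(T − 32.3)
  aluminum cup: 141·0.897·(T − 32.3) = 126.48(T − 32.3)
6796 T = 12588 + 2328.3 + 218757 = 233674
T ≈ 34.38 °C (< 100 °C, so full condensation is consistent).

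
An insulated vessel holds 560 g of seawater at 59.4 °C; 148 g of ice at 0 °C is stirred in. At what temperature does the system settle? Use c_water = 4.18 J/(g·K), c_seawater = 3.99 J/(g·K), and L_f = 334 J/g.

T_f ≈ 29.2 °C

Net heat exchanged in the isolated system is zero:
fusion: m_ice L_f = 148·334 = 49432
  meltwater 0→T: 148·4.18·T = 618.64 T
  seawater: 2234.4(T − 59.4)
2853 T = 132723 − 49432 = 83291
T ≈ 29.19 °C. Since T > 0 °C, the all-ice-melts assumption holds.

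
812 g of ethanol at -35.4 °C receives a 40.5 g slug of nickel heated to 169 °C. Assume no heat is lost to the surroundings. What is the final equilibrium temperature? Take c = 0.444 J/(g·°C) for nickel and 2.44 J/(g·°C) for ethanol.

Setting the total heat transfer to zero:
40.5×0.444×(T − 169) + 812×2.44×(T − (-35.4)) = 0
17.98(T − 169) + 1981.3(T − (-35.4)) = 0
1999.3 T = -67098
T = -67098 / 1999.3 = -33.6 °C

T_f ≈ -33.6 °C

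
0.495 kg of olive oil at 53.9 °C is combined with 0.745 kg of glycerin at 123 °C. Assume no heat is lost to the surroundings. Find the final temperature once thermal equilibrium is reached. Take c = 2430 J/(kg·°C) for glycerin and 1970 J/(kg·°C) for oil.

Taking heat into each body as positive, Σ m c ΔT = 0:
0.745·2430·(T − 123) + 0.495·1970·(T − 53.9) = 0
2785.5 T = 275234
T = 275234/2785.5 ≈ 98.81 °C

T_f ≈ 98.8 °C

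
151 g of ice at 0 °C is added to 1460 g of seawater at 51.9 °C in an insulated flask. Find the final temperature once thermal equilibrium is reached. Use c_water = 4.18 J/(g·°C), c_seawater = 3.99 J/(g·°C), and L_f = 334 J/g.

T_f ≈ 39.0 °C

Net heat exchanged in the isolated system is zero:
latent heat to melt: 151×334 = 50434; warm the meltwater: 631.18 T; seawater cools: 1460×3.99×(T − 51.9) = 5825.4(T − 51.9)
6456.6 T = 302338 − 50434 = 251904
T ≈ 39.02 °C — above 0 °C, consistent with complete melting.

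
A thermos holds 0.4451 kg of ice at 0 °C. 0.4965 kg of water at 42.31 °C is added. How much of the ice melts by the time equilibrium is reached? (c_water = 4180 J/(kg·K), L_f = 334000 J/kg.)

m_melted ≈ 0.263 kg

Cooling the water to 0 °C releases 0.4965×4180×42.31 = 87809 J.
Fully melting the ice requires m_ice L_f = 0.4451×334000 = 148663 J.
Since 87809 < 148663 J, not all the ice melts; equilibrium is at 0 °C.
m_melted×334000 = 87809  ⇒  m_melted ≈ 0.2629 kg.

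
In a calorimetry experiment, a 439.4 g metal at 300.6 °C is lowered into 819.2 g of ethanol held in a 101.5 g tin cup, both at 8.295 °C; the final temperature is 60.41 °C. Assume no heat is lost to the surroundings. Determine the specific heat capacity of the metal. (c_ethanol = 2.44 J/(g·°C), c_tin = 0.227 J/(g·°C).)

Energy conservation, ΣQ = 0:
439.4·c·(60.41 − 300.6) + 819.2·2.44·(60.41 − 8.295) + 101.5·0.227·(60.41 − 8.295) = 0
-105539 c = -105371
c = -105371/-105539 ≈ 0.9984 J/(g·°C)

c ≈ 0.998 J/(g·°C)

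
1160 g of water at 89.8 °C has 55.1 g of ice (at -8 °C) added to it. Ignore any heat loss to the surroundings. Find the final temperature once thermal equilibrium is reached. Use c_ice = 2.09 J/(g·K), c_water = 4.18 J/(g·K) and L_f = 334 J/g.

Heat gained plus heat lost sum to zero:
ice -8→0 °C: 55.1×2.09×8 = 921.27; fusion: m_ice L_f = 55.1×334 = 18403; meltwater 0→T: 55.1×4.18×T = 230.32 T; water cools: 1160×4.18×(T − 89.8) = 4848.8(T − 89.8)
5079.1 T = 435422 − 19325 = 416098
T ≈ 81.92 °C (positive, so assuming full melt was valid).

T_f ≈ 81.9 °C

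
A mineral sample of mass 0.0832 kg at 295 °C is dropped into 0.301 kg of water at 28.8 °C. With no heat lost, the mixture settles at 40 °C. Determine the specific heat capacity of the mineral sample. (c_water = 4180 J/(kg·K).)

Taking heat into each body as positive, Σ m c ΔT = 0:
0.0832·c·(40 − 295) + 0.301·4180·(40 − 28.8) = 0
-21.22 c = -14092
c = -14092/-21.22 ≈ 664.2 J/(kg·K)

c ≈ 664 J/(kg·K)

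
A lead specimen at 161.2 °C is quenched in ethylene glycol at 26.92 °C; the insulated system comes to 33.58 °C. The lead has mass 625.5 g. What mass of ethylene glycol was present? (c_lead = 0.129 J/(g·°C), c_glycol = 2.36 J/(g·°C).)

|Q_lead| = |Q_glycol|:
625.5×0.129×(161.2 − 33.58) = m×2.36×(33.58 − 26.92)
15.72 m = 10298  ⇒  m ≈ 655.2 g

m ≈ 655 g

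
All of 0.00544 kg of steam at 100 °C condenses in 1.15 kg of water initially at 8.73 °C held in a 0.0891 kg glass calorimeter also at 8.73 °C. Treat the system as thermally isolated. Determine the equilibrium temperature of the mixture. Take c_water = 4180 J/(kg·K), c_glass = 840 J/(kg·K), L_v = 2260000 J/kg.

Energy conservation, ΣQ = 0:
condense steam: −0.00544×2260000 = −12294
  condensed water 100 °C→T: 22.74(T − 100)
  original water: 4807(T − 8.73)
  cup: 74.84(T − 8.73)
4904.6 T = 12294 + 2273.9 + 42618 = 57187
T ≈ 11.66 °C — below 100 °C, confirming all the steam condensed.

T_f ≈ 11.7 °C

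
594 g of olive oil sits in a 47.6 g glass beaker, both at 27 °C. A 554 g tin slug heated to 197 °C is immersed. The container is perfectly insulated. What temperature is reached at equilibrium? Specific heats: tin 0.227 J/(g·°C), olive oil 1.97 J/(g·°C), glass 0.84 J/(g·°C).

T_f ≈ 43.0 °C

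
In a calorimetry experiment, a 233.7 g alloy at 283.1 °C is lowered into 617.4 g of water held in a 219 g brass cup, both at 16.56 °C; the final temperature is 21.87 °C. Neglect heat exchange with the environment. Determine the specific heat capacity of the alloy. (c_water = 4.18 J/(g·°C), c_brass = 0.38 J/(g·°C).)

Taking heat into each body as positive, Σ m c ΔT = 0:
233.7·c·(21.87 − 283.1) + 617.4·4.18·(21.87 − 16.56) + 219·0.38·(21.87 − 16.56) = 0
-61049 c = -14146
c = -14146/-61049 ≈ 0.2317 J/(g·°C)

c ≈ 0.232 J/(g·°C)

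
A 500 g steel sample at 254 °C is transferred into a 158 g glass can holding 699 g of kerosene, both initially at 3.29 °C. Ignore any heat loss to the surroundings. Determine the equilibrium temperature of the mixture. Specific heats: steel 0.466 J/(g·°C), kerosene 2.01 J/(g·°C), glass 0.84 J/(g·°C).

T_f ≈ 36.3 °C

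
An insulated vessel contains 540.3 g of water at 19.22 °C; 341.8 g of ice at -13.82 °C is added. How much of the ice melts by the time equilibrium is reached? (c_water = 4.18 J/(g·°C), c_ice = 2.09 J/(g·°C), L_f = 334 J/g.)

m_melted ≈ 100 g

Water can give up m c ΔT = 540.3×4.18×19.22 = 43407 J before reaching 0 °C.
Of that, 341.8×2.09×13.82 = 9872.5 J goes to bring the ice to 0 °C, leaving 33535 J.
Fully melting the ice requires m_ice L_f = 341.8×334 = 114161 J.
33535 J < 114161 J, so only part of the ice melts and the system sits at 0 °C.
Mass melted = 33535/334 ≈ 100.4 g.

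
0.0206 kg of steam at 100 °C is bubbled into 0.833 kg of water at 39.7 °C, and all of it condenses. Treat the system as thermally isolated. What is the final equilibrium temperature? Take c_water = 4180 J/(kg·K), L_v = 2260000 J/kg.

Sum of m c ΔT and latent-heat terms is zero:
steam→water at 100 °C releases m L_v = 0.0206·2260000 = 46556; condensed water 100 °C→T: 86.11(T − 100); water warms: 0.833·4180·(T − 39.7) = 3481.9(T − 39.7)
3568 T = 46556 + 8610.8 + 138233 = 193400
T ≈ 54.20 °C (< 100 °C, so full condensation is consistent).

T_f ≈ 54.2 °C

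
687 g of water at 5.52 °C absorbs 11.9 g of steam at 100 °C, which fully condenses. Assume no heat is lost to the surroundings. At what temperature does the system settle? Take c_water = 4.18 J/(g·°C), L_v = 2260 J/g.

T_f ≈ 16.3 °C

Energy balance with sensible and latent terms:
condense steam: −11.9×2260 = −26894
  condensed water 100 °C→T: 49.74(T − 100)
  water warms: 687×4.18×(T − 5.52) = 2871.7(T − 5.52)
2921.4 T = 26894 + 4974.2 + 15852 = 47720
T ≈ 16.33 °C, under the boiling point, so the assumption holds.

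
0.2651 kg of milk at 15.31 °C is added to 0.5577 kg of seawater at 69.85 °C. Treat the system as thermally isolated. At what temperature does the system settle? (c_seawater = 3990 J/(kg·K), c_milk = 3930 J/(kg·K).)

Heat gained plus heat lost sum to zero:
0.5577*3990*(T − 69.85) + 0.2651*3930*(T − 15.31) = 0
2225.2(T − 69.85) + 1041.8(T − 15.31) = 0
(2225.2 + 1041.8) T = 2225.2*69.85 + 1041.8*15.31
T ≈ 52.46 °C

T_f ≈ 52.5 °C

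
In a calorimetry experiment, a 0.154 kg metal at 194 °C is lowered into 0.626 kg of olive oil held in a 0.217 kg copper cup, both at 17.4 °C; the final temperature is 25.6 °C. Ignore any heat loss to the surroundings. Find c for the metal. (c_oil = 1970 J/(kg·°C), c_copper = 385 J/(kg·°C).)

c ≈ 416 J/(kg·°C)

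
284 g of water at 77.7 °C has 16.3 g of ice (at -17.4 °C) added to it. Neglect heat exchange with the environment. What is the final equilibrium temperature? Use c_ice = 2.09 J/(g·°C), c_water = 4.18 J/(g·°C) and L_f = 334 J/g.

T_f ≈ 68.7 °C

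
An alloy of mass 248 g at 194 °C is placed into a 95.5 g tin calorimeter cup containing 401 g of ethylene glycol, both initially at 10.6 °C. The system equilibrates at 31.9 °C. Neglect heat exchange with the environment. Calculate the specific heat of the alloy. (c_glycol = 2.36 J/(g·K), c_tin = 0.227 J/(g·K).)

c ≈ 0.513 J/(g·K)

Let T be the final temperature. ΣQ_i = 0:
248·c·(31.9 − 194) + 401·2.36·(31.9 − 10.6) + 95.5·0.227·(31.9 − 10.6) = 0
-40201 c = -20619
c = -20619/-40201 ≈ 0.5129 J/(g·K)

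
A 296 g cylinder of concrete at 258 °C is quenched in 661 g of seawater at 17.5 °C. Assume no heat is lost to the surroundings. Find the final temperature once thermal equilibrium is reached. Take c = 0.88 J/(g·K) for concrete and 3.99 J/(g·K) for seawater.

T_f ≈ 39.1 °C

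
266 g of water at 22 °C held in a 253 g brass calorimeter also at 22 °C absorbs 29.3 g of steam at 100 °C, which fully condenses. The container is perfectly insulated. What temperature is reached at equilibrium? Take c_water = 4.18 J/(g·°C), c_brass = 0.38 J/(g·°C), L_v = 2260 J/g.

T_f ≈ 78.9 °C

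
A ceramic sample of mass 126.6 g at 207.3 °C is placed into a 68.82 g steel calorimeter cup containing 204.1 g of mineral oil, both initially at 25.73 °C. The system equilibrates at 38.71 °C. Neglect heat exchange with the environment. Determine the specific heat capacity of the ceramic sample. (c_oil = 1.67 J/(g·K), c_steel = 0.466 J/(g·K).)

c ≈ 0.227 J/(g·K)

Heat gained plus heat lost sum to zero:
126.6×c×(38.71 − 207.3) + 204.1×1.67×(38.71 − 25.73) + 68.82×0.466×(38.71 − 25.73) = 0
-21343 c = -4840.5
c = -4840.5/-21343 ≈ 0.2268 J/(g·K)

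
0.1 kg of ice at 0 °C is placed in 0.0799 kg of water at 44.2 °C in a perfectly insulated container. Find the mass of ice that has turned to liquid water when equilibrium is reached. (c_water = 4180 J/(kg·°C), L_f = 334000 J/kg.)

m_melted ≈ 0.0442 kg

Cooling the water to 0 °C releases 0.0799×4180×44.2 = 14762 J.
To melt every bit of ice: 0.1×334000 = 33400 J.
14762 J < 33400 J, so only part of the ice melts and the system sits at 0 °C.
m_melt = 14762 / L_f = 0.0442 kg.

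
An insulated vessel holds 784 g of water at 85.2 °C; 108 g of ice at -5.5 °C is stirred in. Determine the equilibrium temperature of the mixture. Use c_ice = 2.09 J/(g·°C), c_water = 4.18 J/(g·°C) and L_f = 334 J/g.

T_f ≈ 64.9 °C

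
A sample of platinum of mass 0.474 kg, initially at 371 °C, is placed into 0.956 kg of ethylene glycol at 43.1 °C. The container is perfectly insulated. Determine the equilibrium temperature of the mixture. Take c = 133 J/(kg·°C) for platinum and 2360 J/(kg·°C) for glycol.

T_f ≈ 52.0 °C

With ΣQ=0 the equilibrium temperature is the m·c-weighted mean:
T_f = (63.04×371 + 2256.2×43.1) / (63.04 + 2256.2)
    = 120629 / 2319.2 ≈ 52.01 °C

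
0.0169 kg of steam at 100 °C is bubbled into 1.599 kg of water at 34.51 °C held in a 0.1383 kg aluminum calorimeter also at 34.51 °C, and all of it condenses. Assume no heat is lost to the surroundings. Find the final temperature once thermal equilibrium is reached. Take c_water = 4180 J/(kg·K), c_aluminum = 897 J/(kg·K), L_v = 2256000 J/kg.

Net heat exchanged in the isolated system is zero:
condense steam: −0.0169·2256000 = −38126
  condensate cools 100→T: 0.0169·4180·(T − 100) = 70.64(T − 100)
  original water: 6683.8(T − 34.51)
  cup: 124.06(T − 34.51)
6878.5 T = 38126 + 7064.2 + 234940 = 280130
T ≈ 40.73 °C — below 100 °C, confirming all the steam condensed.

T_f ≈ 40.7 °C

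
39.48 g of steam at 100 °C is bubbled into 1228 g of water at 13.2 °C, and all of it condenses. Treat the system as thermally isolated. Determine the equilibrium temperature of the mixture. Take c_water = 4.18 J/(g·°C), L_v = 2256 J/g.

Energy conservation, ΣQ = 0:
condense steam: −39.48·2256 = −89067
  condensate cools 100→T: 39.48·4.18·(T − 100) = 165.03(T − 100)
  original water: 5133(T − 13.2)
5298.1 T = 89067 + 16503 + 67756 = 173326
T ≈ 32.71 °C — below 100 °C, confirming all the steam condensed.

T_f ≈ 32.7 °C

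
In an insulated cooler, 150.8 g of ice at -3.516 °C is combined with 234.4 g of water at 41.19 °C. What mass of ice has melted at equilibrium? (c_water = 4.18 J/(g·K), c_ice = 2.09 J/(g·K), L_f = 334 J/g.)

Heat available from the water dropping to 0 °C: 234.4·4.18·41.19 = 40358 J.
Warming the ice to 0 °C takes 150.8·2.09·3.516 = 1108.1 J, leaving 39249 J for melting.
To melt every bit of ice: 150.8·334 = 50367 J.
Since 39249 < 50367 J, not all the ice melts; equilibrium is at 0 °C.
Mass melted = 39249/334 ≈ 117.5 g.

m_melted ≈ 118 g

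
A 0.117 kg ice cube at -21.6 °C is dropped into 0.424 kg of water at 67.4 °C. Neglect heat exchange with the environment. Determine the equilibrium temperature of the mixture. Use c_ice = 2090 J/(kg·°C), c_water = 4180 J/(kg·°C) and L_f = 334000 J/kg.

Net heat exchanged in the isolated system is zero:
ice -21.6→0 °C: 0.117·2090·21.6 = 5281.8; latent heat to melt: 0.117·334000 = 39078; warm the meltwater: 489.06 T; water: 1772.3(T − 67.4)
2261.4 T = 119454 − 44360 = 75095
T ≈ 33.21 °C — above 0 °C, consistent with complete melting.

T_f ≈ 33.2 °C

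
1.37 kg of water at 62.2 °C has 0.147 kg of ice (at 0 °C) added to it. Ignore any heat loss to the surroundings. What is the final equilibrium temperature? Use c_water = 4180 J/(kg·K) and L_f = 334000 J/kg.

T_f ≈ 48.4 °C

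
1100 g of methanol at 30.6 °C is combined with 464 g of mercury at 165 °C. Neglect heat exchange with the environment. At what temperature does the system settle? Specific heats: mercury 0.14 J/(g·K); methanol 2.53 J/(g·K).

|Q_mercury| = |Q_methanol|:
464×0.14×(165 − T) = 1100×2.53×(T − 30.6)
64.96(165 − T) = 2783(T − 30.6)
2848 T = 95878  ⇒  T ≈ 33.67 °C

T_f ≈ 33.7 °C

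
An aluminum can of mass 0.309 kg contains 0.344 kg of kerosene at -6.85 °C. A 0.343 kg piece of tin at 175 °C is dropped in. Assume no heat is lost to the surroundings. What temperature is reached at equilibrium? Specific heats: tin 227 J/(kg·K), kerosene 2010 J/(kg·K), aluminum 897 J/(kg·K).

Conservation of energy gives ΣQ = 0:
0.343*227*(T − 175) + 0.344*2010*(T − (-6.85)) + 0.309*897*(T − (-6.85)) = 0
(77.86 + 691.44 + 277.17) T = 77.86*175 + 691.44*(-6.85) + 277.17*(-6.85)
T = 6990.7/1046.5 ≈ 6.68 °C

T_f ≈ 6.7 °C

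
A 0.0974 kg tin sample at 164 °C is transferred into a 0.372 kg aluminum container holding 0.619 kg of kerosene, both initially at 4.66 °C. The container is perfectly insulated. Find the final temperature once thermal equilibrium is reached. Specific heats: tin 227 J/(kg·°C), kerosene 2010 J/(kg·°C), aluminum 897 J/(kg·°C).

T_f ≈ 6.9 °C

Heat gained plus heat lost sum to zero:
0.0974*227*(T − 164) + 0.619*2010*(T − 4.66) + 0.372*897*(T − 4.66) = 0
1600 T = 10979
T ≈ 6.86 °C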